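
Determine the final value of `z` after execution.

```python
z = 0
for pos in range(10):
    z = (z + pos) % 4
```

Let's trace through this code step by step.

Initialize: z = 0
Entering loop: for pos in range(10):

After execution: z = 1
1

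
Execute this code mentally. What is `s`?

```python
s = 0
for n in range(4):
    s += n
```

Let's trace through this code step by step.

Initialize: s = 0
Entering loop: for n in range(4):

After execution: s = 6
6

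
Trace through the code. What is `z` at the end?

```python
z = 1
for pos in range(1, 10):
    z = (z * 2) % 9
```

Let's trace through this code step by step.

Initialize: z = 1
Entering loop: for pos in range(1, 10):

After execution: z = 8
8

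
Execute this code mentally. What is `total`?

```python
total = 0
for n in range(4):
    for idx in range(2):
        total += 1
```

Let's trace through this code step by step.

Initialize: total = 0
Entering loop: for n in range(4):

After execution: total = 8
8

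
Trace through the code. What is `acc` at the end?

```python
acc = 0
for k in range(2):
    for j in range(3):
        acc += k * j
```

Let's trace through this code step by step.

Initialize: acc = 0
Entering loop: for k in range(2):

After execution: acc = 3
3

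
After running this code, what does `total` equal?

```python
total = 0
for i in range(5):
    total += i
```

Let's trace through this code step by step.

Initialize: total = 0
Entering loop: for i in range(5):

After execution: total = 10
10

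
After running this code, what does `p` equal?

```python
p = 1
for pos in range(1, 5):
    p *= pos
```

Let's trace through this code step by step.

Initialize: p = 1
Entering loop: for pos in range(1, 5):

After execution: p = 24
24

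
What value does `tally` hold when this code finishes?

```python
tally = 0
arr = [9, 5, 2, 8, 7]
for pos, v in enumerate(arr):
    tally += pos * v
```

Let's trace through this code step by step.

Initialize: tally = 0
Initialize: arr = [9, 5, 2, 8, 7]
Entering loop: for pos, v in enumerate(arr):

After execution: tally = 61
61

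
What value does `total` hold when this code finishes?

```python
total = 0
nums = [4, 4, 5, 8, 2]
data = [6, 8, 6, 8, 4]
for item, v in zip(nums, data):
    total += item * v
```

Let's trace through this code step by step.

Initialize: total = 0
Initialize: nums = [4, 4, 5, 8, 2]
Initialize: data = [6, 8, 6, 8, 4]
Entering loop: for item, v in zip(nums, data):

After execution: total = 158
158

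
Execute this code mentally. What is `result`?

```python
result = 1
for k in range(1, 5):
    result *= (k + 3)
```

Let's trace through this code step by step.

Initialize: result = 1
Entering loop: for k in range(1, 5):

After execution: result = 840
840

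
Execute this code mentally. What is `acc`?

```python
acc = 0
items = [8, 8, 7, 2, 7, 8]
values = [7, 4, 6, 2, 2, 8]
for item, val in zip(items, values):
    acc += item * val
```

Let's trace through this code step by step.

Initialize: acc = 0
Initialize: items = [8, 8, 7, 2, 7, 8]
Initialize: values = [7, 4, 6, 2, 2, 8]
Entering loop: for item, val in zip(items, values):

After execution: acc = 212
212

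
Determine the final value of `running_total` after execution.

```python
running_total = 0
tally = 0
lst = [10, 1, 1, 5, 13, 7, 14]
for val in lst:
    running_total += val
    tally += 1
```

Let's trace through this code step by step.

Initialize: running_total = 0
Initialize: tally = 0
Initialize: lst = [10, 1, 1, 5, 13, 7, 14]
Entering loop: for val in lst:

After execution: running_total = 51
51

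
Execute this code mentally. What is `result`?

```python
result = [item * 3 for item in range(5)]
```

Let's trace through this code step by step.

Initialize: result = [item * 3 for item in range(5)]

After execution: result = [0, 3, 6, 9, 12]
[0, 3, 6, 9, 12]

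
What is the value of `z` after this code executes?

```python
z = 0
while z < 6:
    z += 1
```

Let's trace through this code step by step.

Initialize: z = 0
Entering loop: while z < 6:

After execution: z = 6
6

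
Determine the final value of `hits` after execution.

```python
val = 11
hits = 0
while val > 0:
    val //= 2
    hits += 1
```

Let's trace through this code step by step.

Initialize: val = 11
Initialize: hits = 0
Entering loop: while val > 0:

After execution: hits = 4
4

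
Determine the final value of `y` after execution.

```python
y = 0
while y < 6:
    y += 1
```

Let's trace through this code step by step.

Initialize: y = 0
Entering loop: while y < 6:

After execution: y = 6
6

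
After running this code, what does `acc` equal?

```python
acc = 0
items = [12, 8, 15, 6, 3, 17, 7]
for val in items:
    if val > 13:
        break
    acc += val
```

Let's trace through this code step by step.

Initialize: acc = 0
Initialize: items = [12, 8, 15, 6, 3, 17, 7]
Entering loop: for val in items:

After execution: acc = 20
20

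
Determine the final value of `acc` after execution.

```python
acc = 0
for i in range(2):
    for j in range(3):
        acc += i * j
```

Let's trace through this code step by step.

Initialize: acc = 0
Entering loop: for i in range(2):

After execution: acc = 3
3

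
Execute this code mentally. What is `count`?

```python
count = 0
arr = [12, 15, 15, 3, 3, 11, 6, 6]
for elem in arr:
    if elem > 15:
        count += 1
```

Let's trace through this code step by step.

Initialize: count = 0
Initialize: arr = [12, 15, 15, 3, 3, 11, 6, 6]
Entering loop: for elem in arr:

After execution: count = 0
0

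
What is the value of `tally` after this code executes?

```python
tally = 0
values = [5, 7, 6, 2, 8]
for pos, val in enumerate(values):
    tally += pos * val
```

Let's trace through this code step by step.

Initialize: tally = 0
Initialize: values = [5, 7, 6, 2, 8]
Entering loop: for pos, val in enumerate(values):

After execution: tally = 57
57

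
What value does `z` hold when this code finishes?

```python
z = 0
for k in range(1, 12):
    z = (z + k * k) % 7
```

Let's trace through this code step by step.

Initialize: z = 0
Entering loop: for k in range(1, 12):

After execution: z = 2
2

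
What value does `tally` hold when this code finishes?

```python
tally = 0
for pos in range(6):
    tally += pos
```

Let's trace through this code step by step.

Initialize: tally = 0
Entering loop: for pos in range(6):

After execution: tally = 15
15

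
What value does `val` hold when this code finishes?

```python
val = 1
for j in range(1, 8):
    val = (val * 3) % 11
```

Let's trace through this code step by step.

Initialize: val = 1
Entering loop: for j in range(1, 8):

After execution: val = 9
9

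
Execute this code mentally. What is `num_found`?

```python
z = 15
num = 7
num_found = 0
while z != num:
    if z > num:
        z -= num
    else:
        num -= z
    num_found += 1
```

Let's trace through this code step by step.

Initialize: z = 15
Initialize: num = 7
Initialize: num_found = 0
Entering loop: while z != num:

After execution: num_found = 8
8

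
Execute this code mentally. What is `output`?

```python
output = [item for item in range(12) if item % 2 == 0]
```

Let's trace through this code step by step.

Initialize: output = [item for item in range(12) if item % 2 == 0]

After execution: output = [0, 2, 4, 6, 8, 10]
[0, 2, 4, 6, 8, 10]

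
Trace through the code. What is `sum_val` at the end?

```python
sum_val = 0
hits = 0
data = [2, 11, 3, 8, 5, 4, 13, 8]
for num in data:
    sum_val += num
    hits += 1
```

Let's trace through this code step by step.

Initialize: sum_val = 0
Initialize: hits = 0
Initialize: data = [2, 11, 3, 8, 5, 4, 13, 8]
Entering loop: for num in data:

After execution: sum_val = 54
54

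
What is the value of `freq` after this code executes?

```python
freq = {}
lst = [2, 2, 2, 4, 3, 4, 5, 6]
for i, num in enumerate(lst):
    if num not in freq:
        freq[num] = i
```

Let's trace through this code step by step.

Initialize: freq = {}
Initialize: lst = [2, 2, 2, 4, 3, 4, 5, 6]
Entering loop: for i, num in enumerate(lst):

After execution: freq = {2: 0, 4: 3, 3: 4, 5: 6, 6: 7}
{2: 0, 4: 3, 3: 4, 5: 6, 6: 7}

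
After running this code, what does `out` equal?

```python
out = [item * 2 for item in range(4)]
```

Let's trace through this code step by step.

Initialize: out = [item * 2 for item in range(4)]

After execution: out = [0, 2, 4, 6]
[0, 2, 4, 6]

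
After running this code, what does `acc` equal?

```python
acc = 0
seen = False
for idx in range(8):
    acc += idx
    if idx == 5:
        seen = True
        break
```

Let's trace through this code step by step.

Initialize: acc = 0
Initialize: seen = False
Entering loop: for idx in range(8):

After execution: acc = 15
15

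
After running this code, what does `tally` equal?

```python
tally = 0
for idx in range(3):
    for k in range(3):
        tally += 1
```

Let's trace through this code step by step.

Initialize: tally = 0
Entering loop: for idx in range(3):

After execution: tally = 9
9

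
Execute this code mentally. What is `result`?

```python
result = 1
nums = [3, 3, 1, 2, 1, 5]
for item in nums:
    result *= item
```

Let's trace through this code step by step.

Initialize: result = 1
Initialize: nums = [3, 3, 1, 2, 1, 5]
Entering loop: for item in nums:

After execution: result = 90
90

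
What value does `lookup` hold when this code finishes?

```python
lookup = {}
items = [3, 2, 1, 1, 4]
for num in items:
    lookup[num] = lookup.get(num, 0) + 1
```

Let's trace through this code step by step.

Initialize: lookup = {}
Initialize: items = [3, 2, 1, 1, 4]
Entering loop: for num in items:

After execution: lookup = {3: 1, 2: 1, 1: 2, 4: 1}
{3: 1, 2: 1, 1: 2, 4: 1}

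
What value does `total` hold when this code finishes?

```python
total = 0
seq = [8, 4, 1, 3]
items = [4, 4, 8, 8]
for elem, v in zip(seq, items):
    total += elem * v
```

Let's trace through this code step by step.

Initialize: total = 0
Initialize: seq = [8, 4, 1, 3]
Initialize: items = [4, 4, 8, 8]
Entering loop: for elem, v in zip(seq, items):

After execution: total = 80
80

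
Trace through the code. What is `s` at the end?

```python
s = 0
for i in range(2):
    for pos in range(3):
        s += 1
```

Let's trace through this code step by step.

Initialize: s = 0
Entering loop: for i in range(2):

After execution: s = 6
6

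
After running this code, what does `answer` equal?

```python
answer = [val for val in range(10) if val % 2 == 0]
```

Let's trace through this code step by step.

Initialize: answer = [val for val in range(10) if val % 2 == 0]

After execution: answer = [0, 2, 4, 6, 8]
[0, 2, 4, 6, 8]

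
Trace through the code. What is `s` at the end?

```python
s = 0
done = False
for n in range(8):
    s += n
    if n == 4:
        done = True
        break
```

Let's trace through this code step by step.

Initialize: s = 0
Initialize: done = False
Entering loop: for n in range(8):

After execution: s = 10
10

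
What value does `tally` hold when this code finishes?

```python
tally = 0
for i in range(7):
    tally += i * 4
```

Let's trace through this code step by step.

Initialize: tally = 0
Entering loop: for i in range(7):

After execution: tally = 84
84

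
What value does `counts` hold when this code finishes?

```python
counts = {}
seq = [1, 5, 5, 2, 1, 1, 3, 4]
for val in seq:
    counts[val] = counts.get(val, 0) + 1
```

Let's trace through this code step by step.

Initialize: counts = {}
Initialize: seq = [1, 5, 5, 2, 1, 1, 3, 4]
Entering loop: for val in seq:

After execution: counts = {1: 3, 5: 2, 2: 1, 3: 1, 4: 1}
{1: 3, 5: 2, 2: 1, 3: 1, 4: 1}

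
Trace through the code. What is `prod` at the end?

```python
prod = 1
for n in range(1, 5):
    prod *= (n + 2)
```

Let's trace through this code step by step.

Initialize: prod = 1
Entering loop: for n in range(1, 5):

After execution: prod = 360
360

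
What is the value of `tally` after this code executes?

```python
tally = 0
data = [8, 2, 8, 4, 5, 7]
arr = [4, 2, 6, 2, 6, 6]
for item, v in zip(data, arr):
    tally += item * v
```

Let's trace through this code step by step.

Initialize: tally = 0
Initialize: data = [8, 2, 8, 4, 5, 7]
Initialize: arr = [4, 2, 6, 2, 6, 6]
Entering loop: for item, v in zip(data, arr):

After execution: tally = 164
164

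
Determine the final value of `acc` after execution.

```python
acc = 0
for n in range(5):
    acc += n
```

Let's trace through this code step by step.

Initialize: acc = 0
Entering loop: for n in range(5):

After execution: acc = 10
10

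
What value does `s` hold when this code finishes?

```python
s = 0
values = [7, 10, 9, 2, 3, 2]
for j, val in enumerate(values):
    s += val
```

Let's trace through this code step by step.

Initialize: s = 0
Initialize: values = [7, 10, 9, 2, 3, 2]
Entering loop: for j, val in enumerate(values):

After execution: s = 33
33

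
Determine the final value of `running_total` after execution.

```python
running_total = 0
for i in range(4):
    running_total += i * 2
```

Let's trace through this code step by step.

Initialize: running_total = 0
Entering loop: for i in range(4):

After execution: running_total = 12
12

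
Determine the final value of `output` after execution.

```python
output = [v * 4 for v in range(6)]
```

Let's trace through this code step by step.

Initialize: output = [v * 4 for v in range(6)]

After execution: output = [0, 4, 8, 12, 16, 20]
[0, 4, 8, 12, 16, 20]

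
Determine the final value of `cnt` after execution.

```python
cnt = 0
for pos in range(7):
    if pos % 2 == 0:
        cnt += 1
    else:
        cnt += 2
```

Let's trace through this code step by step.

Initialize: cnt = 0
Entering loop: for pos in range(7):

After execution: cnt = 10
10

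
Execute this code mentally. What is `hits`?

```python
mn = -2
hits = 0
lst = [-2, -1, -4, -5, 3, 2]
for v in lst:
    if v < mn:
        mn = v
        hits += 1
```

Let's trace through this code step by step.

Initialize: mn = -2
Initialize: hits = 0
Initialize: lst = [-2, -1, -4, -5, 3, 2]
Entering loop: for v in lst:

After execution: hits = 2
2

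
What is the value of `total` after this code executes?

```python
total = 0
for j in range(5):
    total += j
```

Let's trace through this code step by step.

Initialize: total = 0
Entering loop: for j in range(5):

After execution: total = 10
10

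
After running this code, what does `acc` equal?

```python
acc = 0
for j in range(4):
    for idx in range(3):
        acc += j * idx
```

Let's trace through this code step by step.

Initialize: acc = 0
Entering loop: for j in range(4):

After execution: acc = 18
18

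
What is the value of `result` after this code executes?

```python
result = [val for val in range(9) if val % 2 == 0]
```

Let's trace through this code step by step.

Initialize: result = [val for val in range(9) if val % 2 == 0]

After execution: result = [0, 2, 4, 6, 8]
[0, 2, 4, 6, 8]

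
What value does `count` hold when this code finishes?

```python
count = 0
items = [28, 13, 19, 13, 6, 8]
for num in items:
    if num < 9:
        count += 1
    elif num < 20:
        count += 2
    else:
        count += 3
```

Let's trace through this code step by step.

Initialize: count = 0
Initialize: items = [28, 13, 19, 13, 6, 8]
Entering loop: for num in items:

After execution: count = 11
11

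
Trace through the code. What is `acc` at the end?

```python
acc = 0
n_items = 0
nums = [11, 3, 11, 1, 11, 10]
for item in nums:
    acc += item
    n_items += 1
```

Let's trace through this code step by step.

Initialize: acc = 0
Initialize: n_items = 0
Initialize: nums = [11, 3, 11, 1, 11, 10]
Entering loop: for item in nums:

After execution: acc = 47
47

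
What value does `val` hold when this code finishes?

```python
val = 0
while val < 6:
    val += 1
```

Let's trace through this code step by step.

Initialize: val = 0
Entering loop: while val < 6:

After execution: val = 6
6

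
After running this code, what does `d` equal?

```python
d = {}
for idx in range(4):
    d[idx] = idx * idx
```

Let's trace through this code step by step.

Initialize: d = {}
Entering loop: for idx in range(4):

After execution: d = {0: 0, 1: 1, 2: 4, 3: 9}
{0: 0, 1: 1, 2: 4, 3: 9}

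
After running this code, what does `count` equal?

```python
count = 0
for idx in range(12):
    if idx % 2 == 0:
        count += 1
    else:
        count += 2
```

Let's trace through this code step by step.

Initialize: count = 0
Entering loop: for idx in range(12):

After execution: count = 18
18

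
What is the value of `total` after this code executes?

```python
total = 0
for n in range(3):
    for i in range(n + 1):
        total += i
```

Let's trace through this code step by step.

Initialize: total = 0
Entering loop: for n in range(3):

After execution: total = 4
4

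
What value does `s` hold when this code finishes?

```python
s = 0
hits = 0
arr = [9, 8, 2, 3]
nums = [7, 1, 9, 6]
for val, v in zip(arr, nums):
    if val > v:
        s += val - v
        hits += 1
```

Let's trace through this code step by step.

Initialize: s = 0
Initialize: hits = 0
Initialize: arr = [9, 8, 2, 3]
Initialize: nums = [7, 1, 9, 6]
Entering loop: for val, v in zip(arr, nums):

After execution: s = 9
9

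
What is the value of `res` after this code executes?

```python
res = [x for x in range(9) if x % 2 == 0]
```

Let's trace through this code step by step.

Initialize: res = [x for x in range(9) if x % 2 == 0]

After execution: res = [0, 2, 4, 6, 8]
[0, 2, 4, 6, 8]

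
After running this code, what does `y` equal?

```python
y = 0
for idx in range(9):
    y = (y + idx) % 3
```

Let's trace through this code step by step.

Initialize: y = 0
Entering loop: for idx in range(9):

After execution: y = 0
0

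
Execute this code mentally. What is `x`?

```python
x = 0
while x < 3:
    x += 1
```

Let's trace through this code step by step.

Initialize: x = 0
Entering loop: while x < 3:

After execution: x = 3
3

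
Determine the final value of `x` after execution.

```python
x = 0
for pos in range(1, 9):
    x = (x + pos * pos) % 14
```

Let's trace through this code step by step.

Initialize: x = 0
Entering loop: for pos in range(1, 9):

After execution: x = 8
8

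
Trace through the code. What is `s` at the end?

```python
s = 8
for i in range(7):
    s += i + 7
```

Let's trace through this code step by step.

Initialize: s = 8
Entering loop: for i in range(7):

After execution: s = 78
78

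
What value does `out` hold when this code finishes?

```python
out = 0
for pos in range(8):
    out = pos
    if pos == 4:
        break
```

Let's trace through this code step by step.

Initialize: out = 0
Entering loop: for pos in range(8):

After execution: out = 4
4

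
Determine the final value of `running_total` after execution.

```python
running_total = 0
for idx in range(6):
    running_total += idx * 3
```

Let's trace through this code step by step.

Initialize: running_total = 0
Entering loop: for idx in range(6):

After execution: running_total = 45
45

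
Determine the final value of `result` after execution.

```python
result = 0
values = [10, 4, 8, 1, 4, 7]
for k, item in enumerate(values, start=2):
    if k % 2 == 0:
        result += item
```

Let's trace through this code step by step.

Initialize: result = 0
Initialize: values = [10, 4, 8, 1, 4, 7]
Entering loop: for k, item in enumerate(values, start=2):

After execution: result = 22
22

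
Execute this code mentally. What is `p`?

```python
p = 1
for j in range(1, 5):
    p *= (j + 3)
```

Let's trace through this code step by step.

Initialize: p = 1
Entering loop: for j in range(1, 5):

After execution: p = 840
840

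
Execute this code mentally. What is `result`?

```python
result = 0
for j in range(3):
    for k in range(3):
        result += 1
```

Let's trace through this code step by step.

Initialize: result = 0
Entering loop: for j in range(3):

After execution: result = 9
9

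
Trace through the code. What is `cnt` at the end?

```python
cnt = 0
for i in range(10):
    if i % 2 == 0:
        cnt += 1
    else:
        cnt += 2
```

Let's trace through this code step by step.

Initialize: cnt = 0
Entering loop: for i in range(10):

After execution: cnt = 15
15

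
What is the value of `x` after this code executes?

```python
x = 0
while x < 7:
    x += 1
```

Let's trace through this code step by step.

Initialize: x = 0
Entering loop: while x < 7:

After execution: x = 7
7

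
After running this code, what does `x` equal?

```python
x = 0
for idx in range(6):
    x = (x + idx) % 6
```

Let's trace through this code step by step.

Initialize: x = 0
Entering loop: for idx in range(6):

After execution: x = 3
3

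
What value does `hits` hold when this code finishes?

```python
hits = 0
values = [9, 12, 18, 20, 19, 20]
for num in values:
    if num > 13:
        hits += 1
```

Let's trace through this code step by step.

Initialize: hits = 0
Initialize: values = [9, 12, 18, 20, 19, 20]
Entering loop: for num in values:

After execution: hits = 4
4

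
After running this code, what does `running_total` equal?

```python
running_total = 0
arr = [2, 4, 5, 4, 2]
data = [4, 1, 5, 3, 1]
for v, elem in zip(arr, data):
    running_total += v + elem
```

Let's trace through this code step by step.

Initialize: running_total = 0
Initialize: arr = [2, 4, 5, 4, 2]
Initialize: data = [4, 1, 5, 3, 1]
Entering loop: for v, elem in zip(arr, data):

After execution: running_total = 31
31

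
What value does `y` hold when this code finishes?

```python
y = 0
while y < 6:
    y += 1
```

Let's trace through this code step by step.

Initialize: y = 0
Entering loop: while y < 6:

After execution: y = 6
6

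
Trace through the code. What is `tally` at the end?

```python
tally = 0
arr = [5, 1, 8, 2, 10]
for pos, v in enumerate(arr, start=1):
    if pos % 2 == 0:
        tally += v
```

Let's trace through this code step by step.

Initialize: tally = 0
Initialize: arr = [5, 1, 8, 2, 10]
Entering loop: for pos, v in enumerate(arr, start=1):

After execution: tally = 3
3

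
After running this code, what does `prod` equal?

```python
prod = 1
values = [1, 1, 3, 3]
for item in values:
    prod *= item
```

Let's trace through this code step by step.

Initialize: prod = 1
Initialize: values = [1, 1, 3, 3]
Entering loop: for item in values:

After execution: prod = 9
9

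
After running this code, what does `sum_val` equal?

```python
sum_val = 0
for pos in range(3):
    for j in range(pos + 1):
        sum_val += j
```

Let's trace through this code step by step.

Initialize: sum_val = 0
Entering loop: for pos in range(3):

After execution: sum_val = 4
4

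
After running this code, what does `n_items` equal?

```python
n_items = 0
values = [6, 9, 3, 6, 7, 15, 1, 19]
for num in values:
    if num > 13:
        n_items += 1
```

Let's trace through this code step by step.

Initialize: n_items = 0
Initialize: values = [6, 9, 3, 6, 7, 15, 1, 19]
Entering loop: for num in values:

After execution: n_items = 2
2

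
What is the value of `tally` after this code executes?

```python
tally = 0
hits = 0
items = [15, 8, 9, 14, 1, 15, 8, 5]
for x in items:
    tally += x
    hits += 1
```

Let's trace through this code step by step.

Initialize: tally = 0
Initialize: hits = 0
Initialize: items = [15, 8, 9, 14, 1, 15, 8, 5]
Entering loop: for x in items:

After execution: tally = 75
75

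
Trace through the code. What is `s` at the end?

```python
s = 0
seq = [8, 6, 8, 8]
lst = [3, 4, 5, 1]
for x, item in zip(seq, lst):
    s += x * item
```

Let's trace through this code step by step.

Initialize: s = 0
Initialize: seq = [8, 6, 8, 8]
Initialize: lst = [3, 4, 5, 1]
Entering loop: for x, item in zip(seq, lst):

After execution: s = 96
96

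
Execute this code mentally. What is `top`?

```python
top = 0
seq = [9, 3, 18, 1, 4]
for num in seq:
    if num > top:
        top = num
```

Let's trace through this code step by step.

Initialize: top = 0
Initialize: seq = [9, 3, 18, 1, 4]
Entering loop: for num in seq:

After execution: top = 18
18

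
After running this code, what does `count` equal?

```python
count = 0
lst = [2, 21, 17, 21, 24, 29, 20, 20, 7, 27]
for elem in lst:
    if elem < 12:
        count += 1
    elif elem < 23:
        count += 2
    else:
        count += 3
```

Let's trace through this code step by step.

Initialize: count = 0
Initialize: lst = [2, 21, 17, 21, 24, 29, 20, 20, 7, 27]
Entering loop: for elem in lst:

After execution: count = 21
21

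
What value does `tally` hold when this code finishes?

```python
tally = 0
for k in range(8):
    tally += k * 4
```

Let's trace through this code step by step.

Initialize: tally = 0
Entering loop: for k in range(8):

After execution: tally = 112
112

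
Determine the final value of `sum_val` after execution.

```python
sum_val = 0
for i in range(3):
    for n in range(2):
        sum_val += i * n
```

Let's trace through this code step by step.

Initialize: sum_val = 0
Entering loop: for i in range(3):

After execution: sum_val = 3
3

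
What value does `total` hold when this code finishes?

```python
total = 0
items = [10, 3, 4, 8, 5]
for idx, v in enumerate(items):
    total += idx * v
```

Let's trace through this code step by step.

Initialize: total = 0
Initialize: items = [10, 3, 4, 8, 5]
Entering loop: for idx, v in enumerate(items):

After execution: total = 55
55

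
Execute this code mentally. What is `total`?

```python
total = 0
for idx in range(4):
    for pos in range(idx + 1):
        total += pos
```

Let's trace through this code step by step.

Initialize: total = 0
Entering loop: for idx in range(4):

After execution: total = 10
10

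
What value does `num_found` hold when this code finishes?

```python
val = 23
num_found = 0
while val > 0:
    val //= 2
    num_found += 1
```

Let's trace through this code step by step.

Initialize: val = 23
Initialize: num_found = 0
Entering loop: while val > 0:

After execution: num_found = 5
5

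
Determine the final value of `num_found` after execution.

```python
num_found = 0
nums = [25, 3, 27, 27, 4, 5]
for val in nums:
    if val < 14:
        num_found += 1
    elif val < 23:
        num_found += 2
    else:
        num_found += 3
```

Let's trace through this code step by step.

Initialize: num_found = 0
Initialize: nums = [25, 3, 27, 27, 4, 5]
Entering loop: for val in nums:

After execution: num_found = 12
12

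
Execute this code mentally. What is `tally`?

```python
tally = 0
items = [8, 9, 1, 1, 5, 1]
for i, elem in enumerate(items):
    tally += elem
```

Let's trace through this code step by step.

Initialize: tally = 0
Initialize: items = [8, 9, 1, 1, 5, 1]
Entering loop: for i, elem in enumerate(items):

After execution: tally = 25
25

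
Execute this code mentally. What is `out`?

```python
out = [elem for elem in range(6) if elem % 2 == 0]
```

Let's trace through this code step by step.

Initialize: out = [elem for elem in range(6) if elem % 2 == 0]

After execution: out = [0, 2, 4]
[0, 2, 4]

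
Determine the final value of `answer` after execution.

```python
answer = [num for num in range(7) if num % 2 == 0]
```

Let's trace through this code step by step.

Initialize: answer = [num for num in range(7) if num % 2 == 0]

After execution: answer = [0, 2, 4, 6]
[0, 2, 4, 6]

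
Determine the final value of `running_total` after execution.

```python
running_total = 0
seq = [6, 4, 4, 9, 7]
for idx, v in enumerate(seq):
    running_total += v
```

Let's trace through this code step by step.

Initialize: running_total = 0
Initialize: seq = [6, 4, 4, 9, 7]
Entering loop: for idx, v in enumerate(seq):

After execution: running_total = 30
30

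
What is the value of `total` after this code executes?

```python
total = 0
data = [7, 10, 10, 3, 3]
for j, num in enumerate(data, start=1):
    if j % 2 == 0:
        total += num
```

Let's trace through this code step by step.

Initialize: total = 0
Initialize: data = [7, 10, 10, 3, 3]
Entering loop: for j, num in enumerate(data, start=1):

After execution: total = 13
13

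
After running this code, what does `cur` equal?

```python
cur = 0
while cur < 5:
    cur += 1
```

Let's trace through this code step by step.

Initialize: cur = 0
Entering loop: while cur < 5:

After execution: cur = 5
5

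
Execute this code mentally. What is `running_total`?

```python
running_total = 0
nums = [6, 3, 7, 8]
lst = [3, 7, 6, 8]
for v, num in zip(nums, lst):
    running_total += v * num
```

Let's trace through this code step by step.

Initialize: running_total = 0
Initialize: nums = [6, 3, 7, 8]
Initialize: lst = [3, 7, 6, 8]
Entering loop: for v, num in zip(nums, lst):

After execution: running_total = 145
145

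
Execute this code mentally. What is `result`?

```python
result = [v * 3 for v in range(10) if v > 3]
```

Let's trace through this code step by step.

Initialize: result = [v * 3 for v in range(10) if v > 3]

After execution: result = [12, 15, 18, 21, 24, 27]
[12, 15, 18, 21, 24, 27]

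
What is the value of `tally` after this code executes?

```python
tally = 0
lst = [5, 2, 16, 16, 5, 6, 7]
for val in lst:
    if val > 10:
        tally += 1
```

Let's trace through this code step by step.

Initialize: tally = 0
Initialize: lst = [5, 2, 16, 16, 5, 6, 7]
Entering loop: for val in lst:

After execution: tally = 2
2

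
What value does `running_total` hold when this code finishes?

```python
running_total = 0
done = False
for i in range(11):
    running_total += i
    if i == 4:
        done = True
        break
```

Let's trace through this code step by step.

Initialize: running_total = 0
Initialize: done = False
Entering loop: for i in range(11):

After execution: running_total = 10
10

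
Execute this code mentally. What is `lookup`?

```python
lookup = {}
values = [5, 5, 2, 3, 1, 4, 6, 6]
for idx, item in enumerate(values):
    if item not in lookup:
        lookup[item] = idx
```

Let's trace through this code step by step.

Initialize: lookup = {}
Initialize: values = [5, 5, 2, 3, 1, 4, 6, 6]
Entering loop: for idx, item in enumerate(values):

After execution: lookup = {5: 0, 2: 2, 3: 3, 1: 4, 4: 5, 6: 6}
{5: 0, 2: 2, 3: 3, 1: 4, 4: 5, 6: 6}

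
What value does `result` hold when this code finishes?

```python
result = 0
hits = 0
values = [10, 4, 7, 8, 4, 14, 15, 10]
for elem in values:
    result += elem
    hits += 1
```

Let's trace through this code step by step.

Initialize: result = 0
Initialize: hits = 0
Initialize: values = [10, 4, 7, 8, 4, 14, 15, 10]
Entering loop: for elem in values:

After execution: result = 72
72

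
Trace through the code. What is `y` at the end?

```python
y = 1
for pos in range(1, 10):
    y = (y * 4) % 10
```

Let's trace through this code step by step.

Initialize: y = 1
Entering loop: for pos in range(1, 10):

After execution: y = 4
4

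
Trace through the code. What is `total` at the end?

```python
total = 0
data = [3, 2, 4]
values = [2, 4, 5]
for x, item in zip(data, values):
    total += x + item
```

Let's trace through this code step by step.

Initialize: total = 0
Initialize: data = [3, 2, 4]
Initialize: values = [2, 4, 5]
Entering loop: for x, item in zip(data, values):

After execution: total = 20
20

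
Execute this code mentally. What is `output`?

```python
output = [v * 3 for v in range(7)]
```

Let's trace through this code step by step.

Initialize: output = [v * 3 for v in range(7)]

After execution: output = [0, 3, 6, 9, 12, 15, 18]
[0, 3, 6, 9, 12, 15, 18]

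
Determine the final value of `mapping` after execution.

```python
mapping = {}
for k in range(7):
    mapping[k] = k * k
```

Let's trace through this code step by step.

Initialize: mapping = {}
Entering loop: for k in range(7):

After execution: mapping = {0: 0, 1: 1, 2: 4, 3: 9, 4: 16, 5: 25, 6: 36}
{0: 0, 1: 1, 2: 4, 3: 9, 4: 16, 5: 25, 6: 36}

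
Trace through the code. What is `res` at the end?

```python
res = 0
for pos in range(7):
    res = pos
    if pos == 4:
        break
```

Let's trace through this code step by step.

Initialize: res = 0
Entering loop: for pos in range(7):

After execution: res = 4
4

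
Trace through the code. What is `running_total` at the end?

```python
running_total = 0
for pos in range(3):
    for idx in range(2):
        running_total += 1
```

Let's trace through this code step by step.

Initialize: running_total = 0
Entering loop: for pos in range(3):

After execution: running_total = 6
6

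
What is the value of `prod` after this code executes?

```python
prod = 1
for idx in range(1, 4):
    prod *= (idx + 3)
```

Let's trace through this code step by step.

Initialize: prod = 1
Entering loop: for idx in range(1, 4):

After execution: prod = 120
120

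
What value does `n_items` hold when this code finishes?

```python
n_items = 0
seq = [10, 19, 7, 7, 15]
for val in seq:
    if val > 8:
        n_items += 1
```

Let's trace through this code step by step.

Initialize: n_items = 0
Initialize: seq = [10, 19, 7, 7, 15]
Entering loop: for val in seq:

After execution: n_items = 3
3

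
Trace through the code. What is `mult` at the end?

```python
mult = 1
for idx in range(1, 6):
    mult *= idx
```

Let's trace through this code step by step.

Initialize: mult = 1
Entering loop: for idx in range(1, 6):

After execution: mult = 120
120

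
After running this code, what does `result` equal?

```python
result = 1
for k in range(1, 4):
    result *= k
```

Let's trace through this code step by step.

Initialize: result = 1
Entering loop: for k in range(1, 4):

After execution: result = 6
6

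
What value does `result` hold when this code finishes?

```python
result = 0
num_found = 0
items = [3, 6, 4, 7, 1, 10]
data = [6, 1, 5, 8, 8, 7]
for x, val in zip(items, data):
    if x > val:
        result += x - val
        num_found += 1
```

Let's trace through this code step by step.

Initialize: result = 0
Initialize: num_found = 0
Initialize: items = [3, 6, 4, 7, 1, 10]
Initialize: data = [6, 1, 5, 8, 8, 7]
Entering loop: for x, val in zip(items, data):

After execution: result = 8
8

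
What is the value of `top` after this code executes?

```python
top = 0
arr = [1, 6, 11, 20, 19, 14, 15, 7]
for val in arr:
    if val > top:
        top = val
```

Let's trace through this code step by step.

Initialize: top = 0
Initialize: arr = [1, 6, 11, 20, 19, 14, 15, 7]
Entering loop: for val in arr:

After execution: top = 20
20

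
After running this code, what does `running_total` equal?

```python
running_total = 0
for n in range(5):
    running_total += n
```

Let's trace through this code step by step.

Initialize: running_total = 0
Entering loop: for n in range(5):

After execution: running_total = 10
10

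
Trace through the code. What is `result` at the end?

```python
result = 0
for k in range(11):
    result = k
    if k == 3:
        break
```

Let's trace through this code step by step.

Initialize: result = 0
Entering loop: for k in range(11):

After execution: result = 3
3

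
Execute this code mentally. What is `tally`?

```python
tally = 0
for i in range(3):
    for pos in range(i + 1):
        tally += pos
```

Let's trace through this code step by step.

Initialize: tally = 0
Entering loop: for i in range(3):

After execution: tally = 4
4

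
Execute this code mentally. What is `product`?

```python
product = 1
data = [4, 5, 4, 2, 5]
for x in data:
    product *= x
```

Let's trace through this code step by step.

Initialize: product = 1
Initialize: data = [4, 5, 4, 2, 5]
Entering loop: for x in data:

After execution: product = 800
800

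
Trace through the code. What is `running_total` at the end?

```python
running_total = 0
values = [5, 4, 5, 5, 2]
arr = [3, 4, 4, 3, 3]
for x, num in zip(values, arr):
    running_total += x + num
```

Let's trace through this code step by step.

Initialize: running_total = 0
Initialize: values = [5, 4, 5, 5, 2]
Initialize: arr = [3, 4, 4, 3, 3]
Entering loop: for x, num in zip(values, arr):

After execution: running_total = 38
38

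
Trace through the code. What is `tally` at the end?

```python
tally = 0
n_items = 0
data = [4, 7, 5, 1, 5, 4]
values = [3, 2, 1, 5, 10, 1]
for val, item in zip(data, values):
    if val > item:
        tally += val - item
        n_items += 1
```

Let's trace through this code step by step.

Initialize: tally = 0
Initialize: n_items = 0
Initialize: data = [4, 7, 5, 1, 5, 4]
Initialize: values = [3, 2, 1, 5, 10, 1]
Entering loop: for val, item in zip(data, values):

After execution: tally = 13
13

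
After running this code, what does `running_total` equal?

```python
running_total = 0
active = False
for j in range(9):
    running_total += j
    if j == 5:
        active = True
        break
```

Let's trace through this code step by step.

Initialize: running_total = 0
Initialize: active = False
Entering loop: for j in range(9):

After execution: running_total = 15
15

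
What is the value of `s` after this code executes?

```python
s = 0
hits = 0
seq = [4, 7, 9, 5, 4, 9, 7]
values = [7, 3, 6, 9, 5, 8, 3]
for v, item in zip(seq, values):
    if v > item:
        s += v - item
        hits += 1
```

Let's trace through this code step by step.

Initialize: s = 0
Initialize: hits = 0
Initialize: seq = [4, 7, 9, 5, 4, 9, 7]
Initialize: values = [7, 3, 6, 9, 5, 8, 3]
Entering loop: for v, item in zip(seq, values):

After execution: s = 12
12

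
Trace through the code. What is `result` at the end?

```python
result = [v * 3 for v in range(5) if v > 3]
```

Let's trace through this code step by step.

Initialize: result = [v * 3 for v in range(5) if v > 3]

After execution: result = [12]
[12]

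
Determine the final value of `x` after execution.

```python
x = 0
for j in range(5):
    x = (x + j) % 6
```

Let's trace through this code step by step.

Initialize: x = 0
Entering loop: for j in range(5):

After execution: x = 4
4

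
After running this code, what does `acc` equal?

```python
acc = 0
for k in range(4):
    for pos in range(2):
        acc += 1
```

Let's trace through this code step by step.

Initialize: acc = 0
Entering loop: for k in range(4):

After execution: acc = 8
8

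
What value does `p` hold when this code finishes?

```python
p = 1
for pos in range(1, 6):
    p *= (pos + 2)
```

Let's trace through this code step by step.

Initialize: p = 1
Entering loop: for pos in range(1, 6):

After execution: p = 2520
2520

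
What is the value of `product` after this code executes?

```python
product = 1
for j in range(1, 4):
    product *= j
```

Let's trace through this code step by step.

Initialize: product = 1
Entering loop: for j in range(1, 4):

After execution: product = 6
6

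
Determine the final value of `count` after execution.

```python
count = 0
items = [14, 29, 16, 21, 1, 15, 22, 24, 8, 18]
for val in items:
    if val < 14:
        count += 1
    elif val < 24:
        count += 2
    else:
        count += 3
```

Let's trace through this code step by step.

Initialize: count = 0
Initialize: items = [14, 29, 16, 21, 1, 15, 22, 24, 8, 18]
Entering loop: for val in items:

After execution: count = 20
20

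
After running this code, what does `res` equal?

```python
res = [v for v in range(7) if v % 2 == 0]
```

Let's trace through this code step by step.

Initialize: res = [v for v in range(7) if v % 2 == 0]

After execution: res = [0, 2, 4, 6]
[0, 2, 4, 6]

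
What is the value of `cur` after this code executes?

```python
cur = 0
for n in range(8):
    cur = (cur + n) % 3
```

Let's trace through this code step by step.

Initialize: cur = 0
Entering loop: for n in range(8):

After execution: cur = 1
1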